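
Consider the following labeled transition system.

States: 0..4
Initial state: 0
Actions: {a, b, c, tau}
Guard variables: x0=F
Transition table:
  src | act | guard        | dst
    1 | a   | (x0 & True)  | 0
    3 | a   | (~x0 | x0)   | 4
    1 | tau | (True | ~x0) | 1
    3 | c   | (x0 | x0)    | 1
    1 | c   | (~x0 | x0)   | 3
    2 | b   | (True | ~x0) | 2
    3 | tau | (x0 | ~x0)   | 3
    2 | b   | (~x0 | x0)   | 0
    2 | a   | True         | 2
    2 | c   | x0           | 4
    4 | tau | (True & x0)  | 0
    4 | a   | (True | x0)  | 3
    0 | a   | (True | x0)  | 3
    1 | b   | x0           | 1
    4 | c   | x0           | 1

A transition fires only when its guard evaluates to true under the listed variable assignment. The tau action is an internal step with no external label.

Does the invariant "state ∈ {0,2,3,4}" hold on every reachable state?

Inv-set: {0,2,3,4}
R = {0,3,4}
  0: ok
  3: ok
  4: ok

Answer: INVARIANT HOLDS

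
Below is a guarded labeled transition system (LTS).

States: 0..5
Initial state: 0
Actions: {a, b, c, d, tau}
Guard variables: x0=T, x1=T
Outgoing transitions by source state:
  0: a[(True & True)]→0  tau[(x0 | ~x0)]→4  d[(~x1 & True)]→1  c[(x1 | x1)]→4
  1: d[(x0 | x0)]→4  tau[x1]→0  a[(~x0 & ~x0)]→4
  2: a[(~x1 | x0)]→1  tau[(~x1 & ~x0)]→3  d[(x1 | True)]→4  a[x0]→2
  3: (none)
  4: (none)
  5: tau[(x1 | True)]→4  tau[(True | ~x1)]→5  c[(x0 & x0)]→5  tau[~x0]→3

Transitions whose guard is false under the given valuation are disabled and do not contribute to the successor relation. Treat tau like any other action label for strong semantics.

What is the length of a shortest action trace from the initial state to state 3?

Answer: UNREACHABLE

Trace:
Breadth-first toward 3:
  L0 = {0}
  L1 = {4}
3 never appears.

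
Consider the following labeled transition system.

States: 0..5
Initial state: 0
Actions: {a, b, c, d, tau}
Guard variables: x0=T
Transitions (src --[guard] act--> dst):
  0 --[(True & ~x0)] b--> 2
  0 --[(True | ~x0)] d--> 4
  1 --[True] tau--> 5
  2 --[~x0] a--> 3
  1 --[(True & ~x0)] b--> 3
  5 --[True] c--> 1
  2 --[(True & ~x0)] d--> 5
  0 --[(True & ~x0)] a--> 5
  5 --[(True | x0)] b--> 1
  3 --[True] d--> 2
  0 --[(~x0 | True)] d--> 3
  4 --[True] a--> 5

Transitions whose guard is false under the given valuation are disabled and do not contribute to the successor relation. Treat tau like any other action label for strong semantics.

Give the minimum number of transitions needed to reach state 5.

Answer: 2

Analysis:
Breadth-first toward 5:
  depth 0: {0}
  depth 1: {3,4}
  depth 2: {2,5}
first hit 5 at d=2 via d·a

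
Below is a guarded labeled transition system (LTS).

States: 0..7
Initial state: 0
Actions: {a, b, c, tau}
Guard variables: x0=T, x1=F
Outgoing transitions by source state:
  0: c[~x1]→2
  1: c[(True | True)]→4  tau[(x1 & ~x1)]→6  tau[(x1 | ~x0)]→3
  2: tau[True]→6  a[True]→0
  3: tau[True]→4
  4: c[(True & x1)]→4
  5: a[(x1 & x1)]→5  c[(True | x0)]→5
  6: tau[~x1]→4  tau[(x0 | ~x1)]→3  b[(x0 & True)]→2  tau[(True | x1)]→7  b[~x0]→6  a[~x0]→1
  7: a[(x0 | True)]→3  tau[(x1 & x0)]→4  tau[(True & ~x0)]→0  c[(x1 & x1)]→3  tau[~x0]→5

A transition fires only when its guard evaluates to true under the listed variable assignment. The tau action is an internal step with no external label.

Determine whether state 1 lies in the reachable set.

Answer: UNREACHABLE

Analysis:
After dropping false guards: 11 live edges.
Layer 0: {0}
Layer 1: {2}  cumulative {0,2}
Layer 2: {6}  cumulative {0,2,6}
Layer 3: {3,4,7}  cumulative {0,2,3,4,6,7}
Reachable = {0,2,3,4,6,7}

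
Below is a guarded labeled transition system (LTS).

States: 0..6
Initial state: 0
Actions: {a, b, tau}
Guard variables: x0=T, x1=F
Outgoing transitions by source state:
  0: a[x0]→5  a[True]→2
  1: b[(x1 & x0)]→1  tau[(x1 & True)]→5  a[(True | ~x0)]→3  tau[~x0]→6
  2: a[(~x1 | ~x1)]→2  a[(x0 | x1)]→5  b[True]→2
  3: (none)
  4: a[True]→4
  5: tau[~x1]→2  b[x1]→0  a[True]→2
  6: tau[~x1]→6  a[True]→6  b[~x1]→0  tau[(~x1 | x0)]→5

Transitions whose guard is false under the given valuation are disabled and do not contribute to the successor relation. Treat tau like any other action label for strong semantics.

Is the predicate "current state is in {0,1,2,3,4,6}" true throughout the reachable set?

Answer: INVARIANT VIOLATED at state 5

Trace:
Inv-set: {0,1,2,3,4,6}
Reachable = {0,2,5}
  0: ok
  2: ok
  5: ✗ unsafe
counterexample path to 5: a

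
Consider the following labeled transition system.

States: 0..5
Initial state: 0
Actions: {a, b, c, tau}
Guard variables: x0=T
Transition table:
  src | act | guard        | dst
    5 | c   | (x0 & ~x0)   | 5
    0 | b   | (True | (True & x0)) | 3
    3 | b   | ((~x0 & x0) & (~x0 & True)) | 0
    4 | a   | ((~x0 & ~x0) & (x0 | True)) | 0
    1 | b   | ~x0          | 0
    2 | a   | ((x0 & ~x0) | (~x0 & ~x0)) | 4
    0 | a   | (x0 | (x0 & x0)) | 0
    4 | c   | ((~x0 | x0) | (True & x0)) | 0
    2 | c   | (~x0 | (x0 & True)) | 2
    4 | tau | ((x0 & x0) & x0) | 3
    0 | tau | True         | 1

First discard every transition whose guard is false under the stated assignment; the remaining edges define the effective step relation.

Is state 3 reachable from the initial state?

Answer: REACHABLE

Analysis:
6 transition(s) survive guard evaluation.
Layer 0: {0}
Layer 1: {1,3}  total {0,1,3}
R = {0,1,3}
trace reaching 3: b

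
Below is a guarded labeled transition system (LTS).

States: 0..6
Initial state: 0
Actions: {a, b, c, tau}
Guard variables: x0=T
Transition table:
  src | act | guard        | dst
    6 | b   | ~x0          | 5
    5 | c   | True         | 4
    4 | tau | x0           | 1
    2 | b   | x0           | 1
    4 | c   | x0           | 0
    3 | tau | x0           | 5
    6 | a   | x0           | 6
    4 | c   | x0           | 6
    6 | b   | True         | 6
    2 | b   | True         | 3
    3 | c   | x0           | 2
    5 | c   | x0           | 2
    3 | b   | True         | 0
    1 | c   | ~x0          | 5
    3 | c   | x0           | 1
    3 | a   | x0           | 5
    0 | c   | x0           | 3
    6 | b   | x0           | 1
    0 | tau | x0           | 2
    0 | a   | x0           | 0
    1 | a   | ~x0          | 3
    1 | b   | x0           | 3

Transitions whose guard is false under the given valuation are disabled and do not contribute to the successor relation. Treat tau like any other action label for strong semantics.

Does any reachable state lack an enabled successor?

Answer: DEADLOCK-FREE

Working:
R = {0,1,2,3,4,5,6}
  0: a→0  c→3  tau→2  [3 out]
  1: b→3  [1 out]
  2: b→1  b→3  [2 out]
  3: a→5  b→0  c→1  c→2  tau→5  [5 out]
  4: c→0  c→6  tau→1  [3 out]
  5: c→2  c→4  [2 out]
  6: a→6  b→1  b→6  [3 out]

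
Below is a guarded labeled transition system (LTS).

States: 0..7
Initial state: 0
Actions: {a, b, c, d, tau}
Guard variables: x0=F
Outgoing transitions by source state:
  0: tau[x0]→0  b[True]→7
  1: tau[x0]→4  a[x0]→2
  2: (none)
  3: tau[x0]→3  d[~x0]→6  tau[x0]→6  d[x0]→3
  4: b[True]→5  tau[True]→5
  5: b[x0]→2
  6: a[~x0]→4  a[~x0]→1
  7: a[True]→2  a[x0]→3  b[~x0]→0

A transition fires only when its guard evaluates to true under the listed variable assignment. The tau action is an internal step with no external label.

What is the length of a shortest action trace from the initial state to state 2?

Breadth-first toward 2:
  depth 0: {0}
  depth 1: {7}
  depth 2: {2}
first hit 2 at d=2 via b·a

Answer: 2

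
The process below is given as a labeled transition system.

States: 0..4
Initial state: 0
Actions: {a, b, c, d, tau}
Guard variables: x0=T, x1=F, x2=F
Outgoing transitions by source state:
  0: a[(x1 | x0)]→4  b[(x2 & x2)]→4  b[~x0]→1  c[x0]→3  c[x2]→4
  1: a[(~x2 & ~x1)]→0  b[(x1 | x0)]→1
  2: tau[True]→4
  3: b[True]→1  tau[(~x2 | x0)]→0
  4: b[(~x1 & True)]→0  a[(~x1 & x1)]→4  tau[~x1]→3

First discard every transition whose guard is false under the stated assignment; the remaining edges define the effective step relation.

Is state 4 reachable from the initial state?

9 transition(s) survive guard evaluation.
L0 = {0}
L1 = {3,4}  now seen {0,3,4}
L2 = {1}  now seen {0,1,3,4}
R = {0,1,3,4}
trace reaching 4: a

Answer: REACHABLE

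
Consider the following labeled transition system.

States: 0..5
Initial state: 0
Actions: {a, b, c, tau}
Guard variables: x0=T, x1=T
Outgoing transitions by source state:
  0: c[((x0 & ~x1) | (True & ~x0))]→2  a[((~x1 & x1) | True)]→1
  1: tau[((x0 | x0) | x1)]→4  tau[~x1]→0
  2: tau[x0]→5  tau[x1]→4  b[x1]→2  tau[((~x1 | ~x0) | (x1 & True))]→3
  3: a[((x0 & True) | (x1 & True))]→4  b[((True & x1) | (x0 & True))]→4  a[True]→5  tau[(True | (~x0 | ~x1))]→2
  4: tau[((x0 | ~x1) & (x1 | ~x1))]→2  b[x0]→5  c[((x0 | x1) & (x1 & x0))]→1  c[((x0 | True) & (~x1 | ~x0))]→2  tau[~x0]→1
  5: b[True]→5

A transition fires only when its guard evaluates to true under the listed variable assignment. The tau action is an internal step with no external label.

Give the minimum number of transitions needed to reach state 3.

Answer: 4

Analysis:
Layered search for 3:
  L0 = {0}
  L1 = {1}
  L2 = {4}
  L3 = {2,5}
  L4 = {3}
3 enters at depth 4; path a·tau·tau·tau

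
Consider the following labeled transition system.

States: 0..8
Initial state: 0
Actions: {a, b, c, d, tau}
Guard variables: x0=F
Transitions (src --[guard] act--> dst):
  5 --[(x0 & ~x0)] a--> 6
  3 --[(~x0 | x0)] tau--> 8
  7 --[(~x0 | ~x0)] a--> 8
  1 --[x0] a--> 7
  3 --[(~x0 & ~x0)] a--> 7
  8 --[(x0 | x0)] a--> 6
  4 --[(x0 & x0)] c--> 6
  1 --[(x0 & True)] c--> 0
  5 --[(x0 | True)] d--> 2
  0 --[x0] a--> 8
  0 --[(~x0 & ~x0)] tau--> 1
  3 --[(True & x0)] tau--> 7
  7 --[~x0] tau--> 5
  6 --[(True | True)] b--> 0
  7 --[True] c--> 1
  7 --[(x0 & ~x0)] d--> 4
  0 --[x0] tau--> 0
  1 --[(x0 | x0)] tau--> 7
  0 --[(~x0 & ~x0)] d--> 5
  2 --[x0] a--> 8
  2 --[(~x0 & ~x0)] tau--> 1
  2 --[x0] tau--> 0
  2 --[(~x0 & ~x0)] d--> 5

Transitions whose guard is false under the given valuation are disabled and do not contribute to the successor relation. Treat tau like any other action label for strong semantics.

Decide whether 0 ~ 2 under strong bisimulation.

Answer: BISIMILAR

Working:
Compute ~ classes (split until stable):
  π0 = {{0,1,2,3,4,5,6,7,8}}
  π1 = {{0,2},{1,4,8},{3},{5},{6},{7}}
stable after 2 split(s): 6 block(s)
class of 0: {0,2}; class of 2: {0,2}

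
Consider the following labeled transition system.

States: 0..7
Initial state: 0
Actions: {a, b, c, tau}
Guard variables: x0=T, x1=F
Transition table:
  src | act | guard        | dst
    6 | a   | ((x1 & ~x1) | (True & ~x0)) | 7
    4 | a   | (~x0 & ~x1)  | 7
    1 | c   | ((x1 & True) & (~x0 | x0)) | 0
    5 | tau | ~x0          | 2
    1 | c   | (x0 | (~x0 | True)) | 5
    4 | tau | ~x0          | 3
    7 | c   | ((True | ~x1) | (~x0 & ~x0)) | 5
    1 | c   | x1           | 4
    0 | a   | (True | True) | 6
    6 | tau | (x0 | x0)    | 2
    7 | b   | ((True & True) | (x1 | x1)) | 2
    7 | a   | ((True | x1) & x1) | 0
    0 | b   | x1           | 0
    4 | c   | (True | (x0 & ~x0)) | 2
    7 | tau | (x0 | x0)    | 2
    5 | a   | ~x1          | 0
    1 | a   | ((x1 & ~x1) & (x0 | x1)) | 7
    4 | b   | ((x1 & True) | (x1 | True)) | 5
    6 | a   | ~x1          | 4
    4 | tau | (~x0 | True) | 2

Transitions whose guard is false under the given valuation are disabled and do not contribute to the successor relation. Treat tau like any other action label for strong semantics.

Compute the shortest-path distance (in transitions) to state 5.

BFS to 5:
  depth 0: {0}
  depth 1: {6}
  depth 2: {2,4}
  depth 3: {5}
5 enters at depth 3; path a·a·b

Answer: 3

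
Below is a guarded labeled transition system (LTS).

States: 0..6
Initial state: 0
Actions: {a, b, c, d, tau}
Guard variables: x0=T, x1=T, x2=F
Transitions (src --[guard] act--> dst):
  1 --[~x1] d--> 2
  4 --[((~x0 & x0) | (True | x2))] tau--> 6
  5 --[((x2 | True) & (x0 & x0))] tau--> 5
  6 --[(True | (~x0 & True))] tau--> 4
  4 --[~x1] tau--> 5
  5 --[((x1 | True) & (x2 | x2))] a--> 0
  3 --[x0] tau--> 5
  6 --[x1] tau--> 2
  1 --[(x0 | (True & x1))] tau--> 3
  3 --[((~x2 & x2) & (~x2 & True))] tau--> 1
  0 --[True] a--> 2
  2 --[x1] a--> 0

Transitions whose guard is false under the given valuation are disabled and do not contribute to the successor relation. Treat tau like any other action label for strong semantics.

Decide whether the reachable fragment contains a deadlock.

R = {0,2}
  0: a→2  [deg 1]
  2: a→0  [deg 1]

Answer: DEADLOCK-FREE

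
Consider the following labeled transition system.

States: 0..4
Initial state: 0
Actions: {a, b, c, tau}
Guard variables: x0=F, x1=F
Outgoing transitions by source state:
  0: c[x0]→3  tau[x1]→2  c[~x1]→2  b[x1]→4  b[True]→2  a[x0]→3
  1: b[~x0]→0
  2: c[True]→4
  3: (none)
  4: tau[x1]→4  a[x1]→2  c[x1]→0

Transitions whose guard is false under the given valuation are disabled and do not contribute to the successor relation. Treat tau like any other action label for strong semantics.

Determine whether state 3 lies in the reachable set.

After dropping false guards: 4 live edges.
L0 = {0}
L1 = {2}  total {0,2}
L2 = {4}  total {0,2,4}
Reachable = {0,2,4}

Answer: UNREACHABLE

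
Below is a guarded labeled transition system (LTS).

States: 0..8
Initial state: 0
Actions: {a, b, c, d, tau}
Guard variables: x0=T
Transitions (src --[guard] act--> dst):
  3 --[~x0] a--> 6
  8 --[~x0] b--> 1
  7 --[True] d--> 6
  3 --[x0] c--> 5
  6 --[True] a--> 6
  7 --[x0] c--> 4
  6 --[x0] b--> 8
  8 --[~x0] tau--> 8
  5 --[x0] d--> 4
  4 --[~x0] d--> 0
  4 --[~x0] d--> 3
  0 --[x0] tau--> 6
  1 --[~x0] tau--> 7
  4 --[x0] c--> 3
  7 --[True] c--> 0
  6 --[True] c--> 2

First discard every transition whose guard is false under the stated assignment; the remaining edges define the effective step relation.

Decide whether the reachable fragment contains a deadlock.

Reachable = {0,2,6,8}
  0: tau→6  [1 exit(s)]
  2: ∅  [deadlock]
  6: a→6  b→8  c→2  [3 exit(s)]
  8: ∅  [deadlock]
witness 2: tau·c

Answer: DEADLOCK at state 2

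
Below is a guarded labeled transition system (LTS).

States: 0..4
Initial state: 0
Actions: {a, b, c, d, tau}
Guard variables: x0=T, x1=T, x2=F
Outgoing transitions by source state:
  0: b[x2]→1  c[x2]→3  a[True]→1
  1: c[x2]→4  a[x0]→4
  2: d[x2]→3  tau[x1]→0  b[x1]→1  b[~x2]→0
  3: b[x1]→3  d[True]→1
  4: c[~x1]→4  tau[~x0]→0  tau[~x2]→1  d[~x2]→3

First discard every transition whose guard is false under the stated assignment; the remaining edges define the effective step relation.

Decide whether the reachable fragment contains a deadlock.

Reachable = {0,1,3,4}
  0: a→1  [1 out]
  1: a→4  [1 out]
  3: b→3  d→1  [2 out]
  4: d→3  tau→1  [2 out]

Answer: DEADLOCK-FREE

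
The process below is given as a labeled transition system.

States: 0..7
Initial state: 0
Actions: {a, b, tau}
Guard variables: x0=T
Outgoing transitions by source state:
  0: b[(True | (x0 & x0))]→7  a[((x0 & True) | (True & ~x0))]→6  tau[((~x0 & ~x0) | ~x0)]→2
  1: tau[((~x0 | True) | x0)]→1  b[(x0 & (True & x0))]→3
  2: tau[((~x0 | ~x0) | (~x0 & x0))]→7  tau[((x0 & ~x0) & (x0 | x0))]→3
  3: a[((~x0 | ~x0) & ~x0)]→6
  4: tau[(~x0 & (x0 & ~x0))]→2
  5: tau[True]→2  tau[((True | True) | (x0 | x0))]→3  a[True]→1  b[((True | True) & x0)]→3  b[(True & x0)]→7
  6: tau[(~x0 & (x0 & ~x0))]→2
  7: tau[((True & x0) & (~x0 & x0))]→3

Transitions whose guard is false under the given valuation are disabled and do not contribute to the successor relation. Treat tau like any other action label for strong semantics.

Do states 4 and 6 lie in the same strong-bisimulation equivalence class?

Answer: BISIMILAR

Trace:
Refine partition for ~:
  P[0] = {{0,1,2,3,4,5,6,7}}
  P[1] = {{0},{1},{2,3,4,6,7},{5}}
Fixed point at round 2; 4 class(es).
[4]={2,3,4,6,7}  [6]={2,3,4,6,7}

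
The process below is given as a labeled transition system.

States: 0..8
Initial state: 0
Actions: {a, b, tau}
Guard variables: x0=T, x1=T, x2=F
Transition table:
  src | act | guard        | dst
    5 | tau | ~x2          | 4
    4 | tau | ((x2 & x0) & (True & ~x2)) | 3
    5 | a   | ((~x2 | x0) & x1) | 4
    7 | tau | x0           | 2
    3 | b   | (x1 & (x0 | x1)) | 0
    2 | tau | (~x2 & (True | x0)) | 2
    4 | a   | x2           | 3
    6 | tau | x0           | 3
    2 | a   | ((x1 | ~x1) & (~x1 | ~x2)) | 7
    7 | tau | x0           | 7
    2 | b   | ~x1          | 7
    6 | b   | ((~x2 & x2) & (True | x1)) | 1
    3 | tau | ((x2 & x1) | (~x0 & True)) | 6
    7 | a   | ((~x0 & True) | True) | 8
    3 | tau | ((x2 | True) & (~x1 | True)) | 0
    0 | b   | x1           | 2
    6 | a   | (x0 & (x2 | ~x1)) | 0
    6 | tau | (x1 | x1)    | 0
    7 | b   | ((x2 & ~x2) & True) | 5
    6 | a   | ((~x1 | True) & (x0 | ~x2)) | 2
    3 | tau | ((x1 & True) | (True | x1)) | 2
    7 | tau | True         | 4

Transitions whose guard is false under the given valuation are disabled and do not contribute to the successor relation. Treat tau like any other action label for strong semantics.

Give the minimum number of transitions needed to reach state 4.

Answer: 3

Working:
Layered search for 4:
  Layer 0: {0}
  Layer 1: {2}
  Layer 2: {7}
  Layer 3: {4,8}
first hit 4 at d=3 via b·a·tau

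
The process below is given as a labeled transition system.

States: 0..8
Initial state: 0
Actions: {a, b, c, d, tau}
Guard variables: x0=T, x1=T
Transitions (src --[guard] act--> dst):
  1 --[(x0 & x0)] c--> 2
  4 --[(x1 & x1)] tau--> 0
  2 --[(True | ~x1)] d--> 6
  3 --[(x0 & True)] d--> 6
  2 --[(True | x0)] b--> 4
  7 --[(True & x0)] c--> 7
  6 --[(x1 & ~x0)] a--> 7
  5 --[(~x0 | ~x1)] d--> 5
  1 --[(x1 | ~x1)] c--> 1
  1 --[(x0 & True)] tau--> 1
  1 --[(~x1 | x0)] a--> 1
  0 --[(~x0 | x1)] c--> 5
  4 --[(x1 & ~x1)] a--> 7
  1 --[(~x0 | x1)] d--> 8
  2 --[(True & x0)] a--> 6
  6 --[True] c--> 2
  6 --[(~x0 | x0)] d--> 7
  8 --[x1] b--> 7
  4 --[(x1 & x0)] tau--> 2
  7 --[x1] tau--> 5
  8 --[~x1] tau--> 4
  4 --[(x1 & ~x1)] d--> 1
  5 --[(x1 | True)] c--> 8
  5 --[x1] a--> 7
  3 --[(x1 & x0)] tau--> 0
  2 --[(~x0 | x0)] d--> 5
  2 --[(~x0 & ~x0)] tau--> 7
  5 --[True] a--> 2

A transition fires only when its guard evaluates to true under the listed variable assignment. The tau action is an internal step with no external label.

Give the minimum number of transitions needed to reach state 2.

Layered search for 2:
  Layer 0: {0}
  Layer 1: {5}
  Layer 2: {2,7,8}
first hit 2 at d=2 via c·a

Answer: 2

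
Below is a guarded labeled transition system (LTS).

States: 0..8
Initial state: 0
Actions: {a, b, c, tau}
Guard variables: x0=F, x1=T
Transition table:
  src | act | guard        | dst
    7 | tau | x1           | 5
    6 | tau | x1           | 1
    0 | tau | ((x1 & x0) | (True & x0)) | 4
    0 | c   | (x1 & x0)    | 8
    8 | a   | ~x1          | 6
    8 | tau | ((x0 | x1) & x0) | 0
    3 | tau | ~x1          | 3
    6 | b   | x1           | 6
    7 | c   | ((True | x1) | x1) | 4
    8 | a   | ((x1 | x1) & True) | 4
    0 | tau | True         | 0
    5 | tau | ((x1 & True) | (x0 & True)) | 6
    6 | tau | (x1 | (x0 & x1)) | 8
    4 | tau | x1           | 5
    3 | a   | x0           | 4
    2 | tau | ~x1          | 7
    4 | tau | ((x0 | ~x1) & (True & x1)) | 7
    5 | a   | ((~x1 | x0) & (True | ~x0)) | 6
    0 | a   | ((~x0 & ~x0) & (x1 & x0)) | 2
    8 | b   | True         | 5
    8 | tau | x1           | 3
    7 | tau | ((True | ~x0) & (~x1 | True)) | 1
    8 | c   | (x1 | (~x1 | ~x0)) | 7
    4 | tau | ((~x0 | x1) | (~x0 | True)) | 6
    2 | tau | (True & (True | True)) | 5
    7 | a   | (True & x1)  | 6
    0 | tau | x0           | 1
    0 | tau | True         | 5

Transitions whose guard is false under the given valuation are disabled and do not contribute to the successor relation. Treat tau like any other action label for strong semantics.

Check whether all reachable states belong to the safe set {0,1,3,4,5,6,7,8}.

Allowed set {0,1,3,4,5,6,7,8}
Reachable = {0,1,3,4,5,6,7,8}
  0: ✓
  1: ✓
  3: ✓
  4: ✓
  5: ✓
  6: ✓
  7: ✓
  8: ✓

Answer: INVARIANT HOLDS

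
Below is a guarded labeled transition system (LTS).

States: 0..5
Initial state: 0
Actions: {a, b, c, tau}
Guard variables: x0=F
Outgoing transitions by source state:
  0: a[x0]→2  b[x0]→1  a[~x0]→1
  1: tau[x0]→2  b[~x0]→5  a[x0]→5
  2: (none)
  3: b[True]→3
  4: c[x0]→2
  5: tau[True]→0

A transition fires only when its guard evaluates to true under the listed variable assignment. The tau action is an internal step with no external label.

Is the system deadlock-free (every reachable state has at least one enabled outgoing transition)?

Answer: DEADLOCK-FREE

Trace:
R = {0,1,5}
  0: a→1  [deg 1]
  1: b→5  [deg 1]
  5: tau→0  [deg 1]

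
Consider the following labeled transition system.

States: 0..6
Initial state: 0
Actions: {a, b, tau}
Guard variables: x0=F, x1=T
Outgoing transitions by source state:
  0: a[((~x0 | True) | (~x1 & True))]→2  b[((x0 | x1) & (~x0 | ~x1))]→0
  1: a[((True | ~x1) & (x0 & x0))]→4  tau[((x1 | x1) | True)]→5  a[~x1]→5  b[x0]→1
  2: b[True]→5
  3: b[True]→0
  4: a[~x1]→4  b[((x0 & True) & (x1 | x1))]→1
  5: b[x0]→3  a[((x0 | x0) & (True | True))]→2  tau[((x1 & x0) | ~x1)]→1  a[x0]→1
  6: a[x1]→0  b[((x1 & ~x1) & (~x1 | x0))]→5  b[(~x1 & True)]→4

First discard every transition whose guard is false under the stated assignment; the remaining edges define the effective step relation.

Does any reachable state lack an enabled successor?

Answer: DEADLOCK at state 5

Working:
R = {0,2,5}
  0: a→2  b→0  [deg 2]
  2: b→5  [deg 1]
  5: ∅  [deadlock]
Path to 5: a·b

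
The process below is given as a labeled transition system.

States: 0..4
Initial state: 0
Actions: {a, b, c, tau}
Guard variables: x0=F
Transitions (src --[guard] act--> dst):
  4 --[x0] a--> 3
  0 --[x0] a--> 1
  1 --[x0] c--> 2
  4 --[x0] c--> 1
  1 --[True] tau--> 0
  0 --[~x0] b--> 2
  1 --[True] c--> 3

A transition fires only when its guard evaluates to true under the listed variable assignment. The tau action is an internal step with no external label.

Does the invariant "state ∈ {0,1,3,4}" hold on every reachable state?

Inv-set: {0,1,3,4}
Reach set: {0,2}
  0: ✓
  2: ✗ unsafe
witness against invariant: b → 2

Answer: INVARIANT VIOLATED at state 2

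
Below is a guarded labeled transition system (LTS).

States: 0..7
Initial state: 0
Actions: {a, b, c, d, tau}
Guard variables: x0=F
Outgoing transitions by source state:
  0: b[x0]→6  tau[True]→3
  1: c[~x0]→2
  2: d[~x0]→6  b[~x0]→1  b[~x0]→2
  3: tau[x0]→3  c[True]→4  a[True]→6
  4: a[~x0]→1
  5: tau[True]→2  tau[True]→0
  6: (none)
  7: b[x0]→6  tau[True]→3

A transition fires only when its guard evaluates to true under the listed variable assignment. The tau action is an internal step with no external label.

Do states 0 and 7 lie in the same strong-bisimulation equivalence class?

Answer: BISIMILAR

Trace:
Compute ~ classes (split until stable):
  P[0] = {{0,1,2,3,4,5,6,7}}
  P[1] = {{0,5,7},{1},{2},{3},{4},{6}}
  P[2] = {{0,7},{1},{2},{3},{4},{5},{6}}
stable after 3 split(s): 7 block(s)
class of 0: {0,7}; class of 7: {0,7}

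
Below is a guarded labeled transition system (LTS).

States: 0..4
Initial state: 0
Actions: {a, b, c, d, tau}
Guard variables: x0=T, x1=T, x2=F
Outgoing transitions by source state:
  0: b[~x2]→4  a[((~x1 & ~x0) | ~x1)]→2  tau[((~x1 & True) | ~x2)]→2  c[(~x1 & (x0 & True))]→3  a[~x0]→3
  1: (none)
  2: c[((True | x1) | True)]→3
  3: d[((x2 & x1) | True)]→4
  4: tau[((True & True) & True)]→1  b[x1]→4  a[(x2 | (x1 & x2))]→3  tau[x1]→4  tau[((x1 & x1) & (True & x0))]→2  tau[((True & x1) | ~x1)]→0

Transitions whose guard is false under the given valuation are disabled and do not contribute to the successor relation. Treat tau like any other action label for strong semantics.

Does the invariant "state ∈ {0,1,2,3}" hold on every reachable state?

Answer: INVARIANT VIOLATED at state 4

Working:
Safe = {0,1,2,3}
Reach set: {0,1,2,3,4}
  0: ok
  1: ok
  2: ok
  3: ok
  4: outside
witness against invariant: b → 4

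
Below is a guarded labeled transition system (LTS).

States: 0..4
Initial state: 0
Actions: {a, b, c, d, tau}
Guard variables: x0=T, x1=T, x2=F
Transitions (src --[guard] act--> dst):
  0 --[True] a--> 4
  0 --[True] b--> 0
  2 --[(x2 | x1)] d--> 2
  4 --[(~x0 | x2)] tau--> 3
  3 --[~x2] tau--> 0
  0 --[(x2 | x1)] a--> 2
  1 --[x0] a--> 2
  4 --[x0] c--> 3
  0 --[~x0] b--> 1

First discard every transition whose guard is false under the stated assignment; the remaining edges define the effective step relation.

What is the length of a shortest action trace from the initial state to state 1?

Answer: UNREACHABLE

Analysis:
BFS to 1:
  Layer 0: {0}
  Layer 1: {2,4}
  Layer 2: {3}
1 never appears.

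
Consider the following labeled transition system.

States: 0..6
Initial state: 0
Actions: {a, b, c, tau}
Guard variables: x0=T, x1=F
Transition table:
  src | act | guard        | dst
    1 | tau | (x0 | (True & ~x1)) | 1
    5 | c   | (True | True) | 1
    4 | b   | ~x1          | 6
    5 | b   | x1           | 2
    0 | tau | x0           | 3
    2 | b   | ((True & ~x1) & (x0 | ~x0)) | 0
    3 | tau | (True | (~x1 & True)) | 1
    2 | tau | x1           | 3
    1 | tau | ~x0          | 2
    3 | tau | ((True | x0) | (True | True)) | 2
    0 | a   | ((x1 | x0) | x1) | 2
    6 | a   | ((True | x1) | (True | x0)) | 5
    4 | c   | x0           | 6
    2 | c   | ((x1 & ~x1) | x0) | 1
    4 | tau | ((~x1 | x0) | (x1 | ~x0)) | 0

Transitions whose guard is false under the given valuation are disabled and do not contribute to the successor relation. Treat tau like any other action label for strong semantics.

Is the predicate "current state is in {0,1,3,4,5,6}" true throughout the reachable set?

Answer: INVARIANT VIOLATED at state 2

Analysis:
Allowed set {0,1,3,4,5,6}
Reachable = {0,1,2,3}
  0: safe
  1: safe
  2: outside
  3: safe
counterexample path to 2: a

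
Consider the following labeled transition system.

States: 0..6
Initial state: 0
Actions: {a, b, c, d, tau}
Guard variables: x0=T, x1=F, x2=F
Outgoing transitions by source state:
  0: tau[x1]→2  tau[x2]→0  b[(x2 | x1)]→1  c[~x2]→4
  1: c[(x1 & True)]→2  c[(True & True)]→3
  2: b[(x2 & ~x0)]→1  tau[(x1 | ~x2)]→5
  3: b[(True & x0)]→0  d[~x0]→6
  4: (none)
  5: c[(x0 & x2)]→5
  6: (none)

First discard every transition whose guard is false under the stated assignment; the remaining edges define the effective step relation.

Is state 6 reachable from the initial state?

Answer: UNREACHABLE

Analysis:
After dropping false guards: 4 live edges.
Layer 0: {0}
Layer 1: {4}  cumulative {0,4}
Reach set: {0,4}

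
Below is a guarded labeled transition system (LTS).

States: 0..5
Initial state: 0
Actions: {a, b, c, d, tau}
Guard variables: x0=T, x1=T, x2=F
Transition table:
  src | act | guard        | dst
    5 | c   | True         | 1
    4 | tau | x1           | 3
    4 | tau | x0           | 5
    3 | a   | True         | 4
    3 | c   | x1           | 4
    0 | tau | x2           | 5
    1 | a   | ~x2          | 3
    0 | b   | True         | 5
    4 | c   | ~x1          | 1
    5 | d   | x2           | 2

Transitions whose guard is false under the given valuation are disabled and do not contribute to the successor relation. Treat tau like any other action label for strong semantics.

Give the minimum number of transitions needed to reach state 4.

Answer: 4

Analysis:
Layered search for 4:
  Layer 0: {0}
  Layer 1: {5}
  Layer 2: {1}
  Layer 3: {3}
  Layer 4: {4}
depth(4)=4, e.g. b·c·a·a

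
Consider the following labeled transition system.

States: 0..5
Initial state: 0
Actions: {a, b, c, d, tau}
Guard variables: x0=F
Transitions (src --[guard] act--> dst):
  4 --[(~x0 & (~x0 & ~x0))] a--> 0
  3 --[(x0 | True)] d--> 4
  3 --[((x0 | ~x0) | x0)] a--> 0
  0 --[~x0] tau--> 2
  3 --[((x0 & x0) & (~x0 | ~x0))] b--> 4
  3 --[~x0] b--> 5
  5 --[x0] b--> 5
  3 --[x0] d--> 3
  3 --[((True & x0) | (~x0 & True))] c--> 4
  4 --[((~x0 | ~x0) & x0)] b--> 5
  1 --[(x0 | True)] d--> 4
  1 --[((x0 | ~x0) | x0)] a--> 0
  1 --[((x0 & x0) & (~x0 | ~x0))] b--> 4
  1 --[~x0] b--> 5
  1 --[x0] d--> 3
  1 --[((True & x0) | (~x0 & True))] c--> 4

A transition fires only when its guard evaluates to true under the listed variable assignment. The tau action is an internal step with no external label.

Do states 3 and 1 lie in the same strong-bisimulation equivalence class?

Bisimulation quotient by refinement:
  π0 = {{0,1,2,3,4,5}}
  π1 = {{0},{1,3},{2,5},{4}}
stable after 2 split(s): 4 block(s)
[3]={1,3}  [1]={1,3}

Answer: BISIMILAR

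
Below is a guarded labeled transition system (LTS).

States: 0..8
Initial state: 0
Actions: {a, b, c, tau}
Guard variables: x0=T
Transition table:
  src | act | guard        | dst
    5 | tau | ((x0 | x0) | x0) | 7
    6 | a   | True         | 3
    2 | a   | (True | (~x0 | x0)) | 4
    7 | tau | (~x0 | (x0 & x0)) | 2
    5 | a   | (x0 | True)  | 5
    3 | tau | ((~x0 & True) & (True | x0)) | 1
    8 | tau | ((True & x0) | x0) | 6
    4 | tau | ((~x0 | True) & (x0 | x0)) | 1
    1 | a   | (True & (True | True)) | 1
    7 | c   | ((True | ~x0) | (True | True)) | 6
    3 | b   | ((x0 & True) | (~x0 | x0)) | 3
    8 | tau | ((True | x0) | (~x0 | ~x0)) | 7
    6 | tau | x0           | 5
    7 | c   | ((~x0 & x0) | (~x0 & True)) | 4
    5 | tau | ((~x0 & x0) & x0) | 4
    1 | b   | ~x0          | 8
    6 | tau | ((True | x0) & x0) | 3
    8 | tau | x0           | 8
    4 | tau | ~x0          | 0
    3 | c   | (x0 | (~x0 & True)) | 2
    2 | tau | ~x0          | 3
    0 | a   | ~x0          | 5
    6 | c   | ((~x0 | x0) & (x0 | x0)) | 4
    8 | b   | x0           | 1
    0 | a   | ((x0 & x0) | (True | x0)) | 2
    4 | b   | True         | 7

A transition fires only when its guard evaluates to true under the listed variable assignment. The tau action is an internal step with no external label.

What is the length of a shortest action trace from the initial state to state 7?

Answer: 3

Working:
Breadth-first toward 7:
  depth 0: {0}
  depth 1: {2}
  depth 2: {4}
  depth 3: {1,7}
7 enters at depth 3; path a·a·b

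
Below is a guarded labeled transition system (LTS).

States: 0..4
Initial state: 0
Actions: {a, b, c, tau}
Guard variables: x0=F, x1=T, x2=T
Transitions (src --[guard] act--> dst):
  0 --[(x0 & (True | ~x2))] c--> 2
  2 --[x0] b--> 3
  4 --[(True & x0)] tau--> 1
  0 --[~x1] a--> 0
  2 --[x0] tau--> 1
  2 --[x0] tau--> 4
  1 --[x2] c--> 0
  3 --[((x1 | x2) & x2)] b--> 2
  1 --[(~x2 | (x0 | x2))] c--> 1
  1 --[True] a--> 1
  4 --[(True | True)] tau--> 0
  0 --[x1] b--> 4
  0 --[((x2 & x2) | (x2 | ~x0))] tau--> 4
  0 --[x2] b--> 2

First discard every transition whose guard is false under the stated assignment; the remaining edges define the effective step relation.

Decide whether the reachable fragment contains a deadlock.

Answer: DEADLOCK at state 2

Working:
R = {0,2,4}
  0: b→2  b→4  tau→4  [3 exit(s)]
  2: ∅  [deadlock]
  4: tau→0  [1 exit(s)]
Path to 2: b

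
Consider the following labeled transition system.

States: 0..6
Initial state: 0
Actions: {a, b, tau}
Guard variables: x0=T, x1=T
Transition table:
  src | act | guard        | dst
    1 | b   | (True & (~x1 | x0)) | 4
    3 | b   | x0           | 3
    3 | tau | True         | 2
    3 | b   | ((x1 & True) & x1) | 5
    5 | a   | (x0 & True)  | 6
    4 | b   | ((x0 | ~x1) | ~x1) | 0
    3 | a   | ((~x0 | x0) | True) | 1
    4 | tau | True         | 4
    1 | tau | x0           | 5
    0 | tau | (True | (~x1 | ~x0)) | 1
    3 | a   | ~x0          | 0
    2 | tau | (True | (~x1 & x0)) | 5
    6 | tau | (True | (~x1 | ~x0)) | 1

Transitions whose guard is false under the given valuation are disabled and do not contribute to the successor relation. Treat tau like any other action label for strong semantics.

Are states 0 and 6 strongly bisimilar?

Compute ~ classes (split until stable):
  π0 = {{0,1,2,3,4,5,6}}
  π1 = {{0,2,6},{1,4},{3},{5}}
  π2 = {{0,6},{1},{2},{3},{4},{5}}
stable after 3 split(s): 6 block(s)
0∈{0,6}, 6∈{0,6}

Answer: BISIMILAR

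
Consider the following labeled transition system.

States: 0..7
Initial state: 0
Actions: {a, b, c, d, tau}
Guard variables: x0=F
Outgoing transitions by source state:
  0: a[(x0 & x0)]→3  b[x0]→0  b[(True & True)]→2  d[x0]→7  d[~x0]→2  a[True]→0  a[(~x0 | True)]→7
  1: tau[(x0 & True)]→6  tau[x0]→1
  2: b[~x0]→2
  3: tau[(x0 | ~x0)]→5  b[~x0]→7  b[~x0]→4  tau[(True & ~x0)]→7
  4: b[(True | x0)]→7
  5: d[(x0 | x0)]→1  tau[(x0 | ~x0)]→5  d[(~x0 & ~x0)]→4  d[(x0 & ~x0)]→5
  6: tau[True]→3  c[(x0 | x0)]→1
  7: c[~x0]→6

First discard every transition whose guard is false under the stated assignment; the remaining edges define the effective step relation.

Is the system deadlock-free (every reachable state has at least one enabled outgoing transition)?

Reachable = {0,2,3,4,5,6,7}
  0: a→0  a→7  b→2  d→2  [deg 4]
  2: b→2  [deg 1]
  3: b→4  b→7  tau→5  tau→7  [deg 4]
  4: b→7  [deg 1]
  5: d→4  tau→5  [deg 2]
  6: tau→3  [deg 1]
  7: c→6  [deg 1]

Answer: DEADLOCK-FREE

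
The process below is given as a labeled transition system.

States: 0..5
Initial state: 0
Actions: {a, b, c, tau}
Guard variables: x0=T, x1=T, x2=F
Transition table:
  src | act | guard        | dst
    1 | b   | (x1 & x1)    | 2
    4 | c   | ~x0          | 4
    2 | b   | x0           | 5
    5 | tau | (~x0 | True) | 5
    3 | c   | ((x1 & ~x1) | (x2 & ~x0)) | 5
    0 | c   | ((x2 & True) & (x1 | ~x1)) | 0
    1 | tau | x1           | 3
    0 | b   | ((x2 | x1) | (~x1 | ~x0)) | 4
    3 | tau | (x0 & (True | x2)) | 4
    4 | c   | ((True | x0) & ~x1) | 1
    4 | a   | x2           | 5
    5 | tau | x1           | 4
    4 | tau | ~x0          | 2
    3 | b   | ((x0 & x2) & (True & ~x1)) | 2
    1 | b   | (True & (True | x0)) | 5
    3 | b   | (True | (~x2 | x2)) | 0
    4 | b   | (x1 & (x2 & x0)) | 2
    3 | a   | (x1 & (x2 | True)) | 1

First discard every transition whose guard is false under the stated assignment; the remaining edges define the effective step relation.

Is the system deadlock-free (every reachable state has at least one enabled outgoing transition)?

Answer: DEADLOCK at state 4

Trace:
Reach set: {0,4}
  0: b→4  [1 exit(s)]
  4: ∅  [no exit]
Path to 4: b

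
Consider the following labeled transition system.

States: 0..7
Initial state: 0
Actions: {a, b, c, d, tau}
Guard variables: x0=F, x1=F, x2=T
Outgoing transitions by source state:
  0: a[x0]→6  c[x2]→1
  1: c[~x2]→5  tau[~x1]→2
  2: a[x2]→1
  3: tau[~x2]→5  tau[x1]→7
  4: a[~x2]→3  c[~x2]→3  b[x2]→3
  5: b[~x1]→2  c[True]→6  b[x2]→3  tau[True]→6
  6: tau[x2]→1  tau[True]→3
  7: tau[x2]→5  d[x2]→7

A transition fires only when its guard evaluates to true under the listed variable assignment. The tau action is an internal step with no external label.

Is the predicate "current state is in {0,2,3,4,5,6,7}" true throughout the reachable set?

Safe = {0,2,3,4,5,6,7}
R = {0,1,2}
  0: ✓
  1: ✗ unsafe
  2: ✓
witness against invariant: c → 1

Answer: INVARIANT VIOLATED at state 1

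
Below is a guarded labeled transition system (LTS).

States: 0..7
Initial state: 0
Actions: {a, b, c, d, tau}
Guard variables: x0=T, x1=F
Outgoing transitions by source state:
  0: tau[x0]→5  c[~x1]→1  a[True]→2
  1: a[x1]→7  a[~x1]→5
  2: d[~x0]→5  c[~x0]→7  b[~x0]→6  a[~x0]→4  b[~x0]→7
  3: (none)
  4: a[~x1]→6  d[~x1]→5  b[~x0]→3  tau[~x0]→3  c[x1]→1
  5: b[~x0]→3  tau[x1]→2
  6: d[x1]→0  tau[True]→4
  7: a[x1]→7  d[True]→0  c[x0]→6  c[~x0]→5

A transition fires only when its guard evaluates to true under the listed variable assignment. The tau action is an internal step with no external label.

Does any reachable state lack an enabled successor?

Answer: DEADLOCK at state 2

Working:
Reachable = {0,1,2,5}
  0: a→2  c→1  tau→5  [3 exit(s)]
  1: a→5  [1 exit(s)]
  2: ∅  [STUCK]
  5: ∅  [STUCK]
Path to 2: a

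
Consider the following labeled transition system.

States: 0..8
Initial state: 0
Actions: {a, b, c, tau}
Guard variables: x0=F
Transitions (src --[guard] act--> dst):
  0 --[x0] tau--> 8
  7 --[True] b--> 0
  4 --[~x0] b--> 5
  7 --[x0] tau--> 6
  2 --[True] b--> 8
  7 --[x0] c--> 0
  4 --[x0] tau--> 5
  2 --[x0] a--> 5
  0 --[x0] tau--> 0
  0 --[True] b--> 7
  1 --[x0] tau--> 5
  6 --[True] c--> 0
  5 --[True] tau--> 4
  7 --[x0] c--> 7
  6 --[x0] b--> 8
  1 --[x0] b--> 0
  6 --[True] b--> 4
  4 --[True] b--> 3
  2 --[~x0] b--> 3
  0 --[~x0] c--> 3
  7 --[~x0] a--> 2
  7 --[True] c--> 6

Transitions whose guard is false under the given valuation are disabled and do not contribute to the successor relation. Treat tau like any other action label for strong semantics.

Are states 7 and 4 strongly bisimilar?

Compute ~ classes (split until stable):
  round 0: {{0,1,2,3,4,5,6,7,8}}
  round 1: {{0,6},{1,3,8},{2,4},{5},{7}}
  round 2: {{0},{1,3,8},{2},{4},{5},{6},{7}}
stable after 3 split(s): 7 block(s)
class of 7: {7}; class of 4: {4}

Answer: NOT BISIMILAR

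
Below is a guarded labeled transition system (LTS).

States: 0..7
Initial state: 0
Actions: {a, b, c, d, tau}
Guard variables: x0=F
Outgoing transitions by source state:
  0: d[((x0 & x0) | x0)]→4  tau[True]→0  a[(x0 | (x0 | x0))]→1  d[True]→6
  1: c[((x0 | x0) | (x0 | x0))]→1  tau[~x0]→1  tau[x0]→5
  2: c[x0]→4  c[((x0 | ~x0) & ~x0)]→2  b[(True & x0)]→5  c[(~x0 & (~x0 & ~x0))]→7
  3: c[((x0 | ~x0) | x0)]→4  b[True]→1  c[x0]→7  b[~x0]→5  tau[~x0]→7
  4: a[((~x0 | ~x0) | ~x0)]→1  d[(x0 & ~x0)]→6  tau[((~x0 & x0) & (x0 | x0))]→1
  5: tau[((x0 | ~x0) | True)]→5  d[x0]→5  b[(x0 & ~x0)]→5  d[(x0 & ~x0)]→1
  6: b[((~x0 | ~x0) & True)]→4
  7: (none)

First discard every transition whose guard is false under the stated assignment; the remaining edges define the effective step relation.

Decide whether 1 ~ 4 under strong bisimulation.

Answer: NOT BISIMILAR

Working:
Refine partition for ~:
  π0 = {{0,1,2,3,4,5,6,7}}
  π1 = {{0},{1,5},{2},{3},{4},{6},{7}}
Fixed point at round 2; 7 class(es).
1∈{1,5}, 4∈{4}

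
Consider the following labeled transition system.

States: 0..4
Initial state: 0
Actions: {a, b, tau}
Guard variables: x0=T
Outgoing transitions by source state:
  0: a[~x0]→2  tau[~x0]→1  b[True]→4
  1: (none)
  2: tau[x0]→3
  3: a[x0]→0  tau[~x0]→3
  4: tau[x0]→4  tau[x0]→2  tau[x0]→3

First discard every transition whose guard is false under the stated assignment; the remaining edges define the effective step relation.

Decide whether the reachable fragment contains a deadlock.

Answer: DEADLOCK-FREE

Working:
Reach set: {0,2,3,4}
  0: b→4  [deg 1]
  2: tau→3  [deg 1]
  3: a→0  [deg 1]
  4: tau→2  tau→3  tau→4  [deg 3]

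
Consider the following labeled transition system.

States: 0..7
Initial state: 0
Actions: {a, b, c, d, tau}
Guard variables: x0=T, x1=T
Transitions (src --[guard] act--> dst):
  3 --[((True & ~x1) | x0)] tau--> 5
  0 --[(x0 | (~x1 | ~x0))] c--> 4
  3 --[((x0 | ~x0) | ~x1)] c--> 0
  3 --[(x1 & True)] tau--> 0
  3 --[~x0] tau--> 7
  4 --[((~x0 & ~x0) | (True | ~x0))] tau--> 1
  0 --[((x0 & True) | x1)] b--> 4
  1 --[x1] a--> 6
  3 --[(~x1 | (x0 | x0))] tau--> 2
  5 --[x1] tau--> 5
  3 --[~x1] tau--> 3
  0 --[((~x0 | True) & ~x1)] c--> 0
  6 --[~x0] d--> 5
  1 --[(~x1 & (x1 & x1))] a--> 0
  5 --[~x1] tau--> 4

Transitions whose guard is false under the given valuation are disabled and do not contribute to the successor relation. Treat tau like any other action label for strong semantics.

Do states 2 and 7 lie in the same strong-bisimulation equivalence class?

Answer: BISIMILAR

Trace:
Refine partition for ~:
  round 0: {{0,1,2,3,4,5,6,7}}
  round 1: {{0},{1},{2,6,7},{3},{4,5}}
  round 2: {{0},{1},{2,6,7},{3},{4},{5}}
stable after 3 split(s): 6 block(s)
[2]={2,6,7}  [7]={2,6,7}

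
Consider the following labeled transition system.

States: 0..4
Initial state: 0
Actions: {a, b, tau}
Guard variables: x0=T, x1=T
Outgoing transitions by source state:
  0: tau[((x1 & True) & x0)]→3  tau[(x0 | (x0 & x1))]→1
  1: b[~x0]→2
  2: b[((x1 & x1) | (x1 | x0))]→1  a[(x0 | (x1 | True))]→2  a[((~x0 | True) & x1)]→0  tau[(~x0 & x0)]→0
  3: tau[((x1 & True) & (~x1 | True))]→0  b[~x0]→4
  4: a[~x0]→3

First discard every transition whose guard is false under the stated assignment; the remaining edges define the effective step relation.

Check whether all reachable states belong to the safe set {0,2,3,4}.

Safe = {0,2,3,4}
Reach set: {0,1,3}
  0: safe
  1: ✗ unsafe
  3: safe
reach 1 via tau — violates

Answer: INVARIANT VIOLATED at state 1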